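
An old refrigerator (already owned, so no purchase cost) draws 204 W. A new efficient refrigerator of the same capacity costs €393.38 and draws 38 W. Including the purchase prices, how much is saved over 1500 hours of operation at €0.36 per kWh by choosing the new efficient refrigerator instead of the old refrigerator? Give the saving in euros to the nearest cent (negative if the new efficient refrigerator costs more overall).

-€303.74

old refrigerator: €0.00 + (204/1000) kW × 1500 h × €0.36 = €0.00 + €110.16 = €110.16
new efficient refrigerator: €393.38 + (38/1000) kW × 1500 h × €0.36 = €393.38 + €20.52 = €413.9
Saving = €110.16 − €413.9 = −€303.74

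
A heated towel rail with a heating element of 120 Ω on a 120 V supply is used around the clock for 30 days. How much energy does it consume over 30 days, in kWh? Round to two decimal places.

86.40 kWh

Power = V²/R = 120²/120 = 120 W = 0.12 kW
Runtime = 24 h × 30 = 720 h
Energy = 0.12 kW × 720 h = 86.4 kWh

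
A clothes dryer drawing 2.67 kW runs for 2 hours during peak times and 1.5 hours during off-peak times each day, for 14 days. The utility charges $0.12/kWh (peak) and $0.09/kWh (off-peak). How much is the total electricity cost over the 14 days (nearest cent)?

Peak energy = 2.67 kW × 2 h × 14 = 74.76 kWh
Off-peak energy = 2.67 kW × 1.5 h × 14 = 56.07 kWh
Cost = 74.76 × $0.12 + 56.07 × $0.09 = $8.9712 + $5.0463 = $14.02

$14.02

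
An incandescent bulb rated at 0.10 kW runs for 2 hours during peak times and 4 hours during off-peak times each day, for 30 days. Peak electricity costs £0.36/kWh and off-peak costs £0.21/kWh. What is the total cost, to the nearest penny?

Peak energy = 0.1 kW × 2 h × 30 = 6 kWh
Off-peak energy = 0.1 kW × 4 h × 30 = 12 kWh
Cost = 6 × £0.36 + 12 × £0.21 = £2.16 + £2.52 = £4.68

£4.68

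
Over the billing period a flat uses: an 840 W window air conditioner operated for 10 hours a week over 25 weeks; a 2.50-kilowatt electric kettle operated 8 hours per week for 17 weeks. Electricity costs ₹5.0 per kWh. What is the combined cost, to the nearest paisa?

window air conditioner: Runtime = 10 h/week × 25 weeks = 250 h
window air conditioner: 0.84 kW × 250 h = 210 kWh
electric kettle: Runtime = 8 h/week × 17 weeks = 136 h
electric kettle: 2.5 kW × 136 h = 340 kWh
Total energy = 550 kWh
Cost = 550 × ₹5.0 = ₹2750.00

₹2750.00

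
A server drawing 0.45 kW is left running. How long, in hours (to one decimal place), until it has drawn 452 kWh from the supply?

1004.4 h

Hours = 452 kWh ÷ 0.45 kW = 1004.4 h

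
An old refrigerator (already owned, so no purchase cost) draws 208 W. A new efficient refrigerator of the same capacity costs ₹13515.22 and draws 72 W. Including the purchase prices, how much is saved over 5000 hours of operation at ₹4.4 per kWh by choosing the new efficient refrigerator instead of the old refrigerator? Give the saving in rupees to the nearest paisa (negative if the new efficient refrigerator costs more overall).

-₹10523.22

old refrigerator: ₹0.00 + (208/1000) kW × 5000 h × ₹4.4 = ₹0.00 + ₹4576 = ₹4576
new efficient refrigerator: ₹13515.22 + (72/1000) kW × 5000 h × ₹4.4 = ₹13515.22 + ₹1584 = ₹15099.22
Saving = ₹4576 − ₹15099.22 = −₹10523.22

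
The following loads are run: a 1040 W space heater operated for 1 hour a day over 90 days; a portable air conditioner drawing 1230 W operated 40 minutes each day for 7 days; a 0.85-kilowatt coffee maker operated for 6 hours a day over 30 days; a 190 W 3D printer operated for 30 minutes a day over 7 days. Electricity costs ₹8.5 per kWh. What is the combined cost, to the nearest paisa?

₹2150.54

space heater: Runtime = 1 h/day × 90 days = 90 h
space heater: 1.04 kW × 90 h = 93.6 kWh
portable air conditioner: Runtime = 40 min × 7 = 280 min = 4.666666… h
portable air conditioner: 1.23 kW × 4.666666… h = 5.74 kWh
coffee maker: Runtime = 6 h/day × 30 days = 180 h
coffee maker: 0.85 kW × 180 h = 153 kWh
3D printer: Runtime = 30 min × 7 = 210 min = 3.5 h
3D printer: 0.19 kW × 3.5 h = 0.665 kWh
Total energy = 253.005 kWh
Cost = 253.005 × ₹8.5 = ₹2150.54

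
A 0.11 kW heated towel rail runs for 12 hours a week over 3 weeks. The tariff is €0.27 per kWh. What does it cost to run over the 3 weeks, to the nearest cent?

€1.07

Runtime = 12 h/week × 3 weeks = 36 h
Energy = 0.11 kW × 36 h = 3.96 kWh
Cost = 3.96 kWh × €0.27/kWh = €1.07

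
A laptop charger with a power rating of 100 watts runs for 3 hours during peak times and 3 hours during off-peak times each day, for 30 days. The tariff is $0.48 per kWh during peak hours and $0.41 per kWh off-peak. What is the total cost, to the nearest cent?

$8.01

Peak energy = 0.1 kW × 3 h × 30 = 9 kWh
Off-peak energy = 0.1 kW × 3 h × 30 = 9 kWh
Cost = 9 × $0.48 + 9 × $0.41 = $4.32 + $3.69 = $8.01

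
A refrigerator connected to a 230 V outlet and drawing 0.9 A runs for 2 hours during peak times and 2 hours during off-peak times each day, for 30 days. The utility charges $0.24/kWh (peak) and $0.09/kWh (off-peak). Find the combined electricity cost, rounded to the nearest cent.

$4.10

Power = 0.9 A × 230 V = 207 W = 0.207 kW
Peak energy = 0.207 kW × 2 h × 30 = 12.42 kWh
Off-peak energy = 0.207 kW × 2 h × 30 = 12.42 kWh
Cost = 12.42 × $0.24 + 12.42 × $0.09 = $2.9808 + $1.1178 = $4.10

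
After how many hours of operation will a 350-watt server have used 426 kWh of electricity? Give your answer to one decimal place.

1217.1 h

Hours = 426 kWh ÷ 0.35 kW = 1217.1 h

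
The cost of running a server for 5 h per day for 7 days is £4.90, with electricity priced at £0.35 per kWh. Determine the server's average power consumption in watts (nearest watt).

400 W

Energy = £4.90 ÷ £0.35/kWh = 14 kWh
Runtime = 5 h/day × 7 days = 35 h
Power = 14 kWh ÷ 35 h = 0.4 kW = 400 W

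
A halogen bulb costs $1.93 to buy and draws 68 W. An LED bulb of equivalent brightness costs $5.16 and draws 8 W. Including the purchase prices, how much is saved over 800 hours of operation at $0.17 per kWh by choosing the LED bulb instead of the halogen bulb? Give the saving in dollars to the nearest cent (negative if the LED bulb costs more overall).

halogen bulb: $1.93 + (68/1000) kW × 800 h × $0.17 = $1.93 + $9.248 = $11.178
LED bulb: $5.16 + (8/1000) kW × 800 h × $0.17 = $5.16 + $1.088 = $6.248
Saving = $11.178 − $6.248 = $4.93

$4.93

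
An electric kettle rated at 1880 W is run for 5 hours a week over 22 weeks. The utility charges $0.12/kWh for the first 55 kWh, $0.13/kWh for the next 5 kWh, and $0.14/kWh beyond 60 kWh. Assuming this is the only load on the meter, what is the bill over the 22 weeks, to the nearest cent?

$27.80

Runtime = 5 h/week × 22 weeks = 110 h
Energy = 1.88 kW × 110 h = 206.8 kWh
Tier 1 (0–55 kWh): 55 × $0.12 = $6.6
Tier 2 (55–60 kWh): 5 × $0.13 = $0.65
Above 60 kWh: 146.8 × $0.14 = $20.552
Bill = $27.80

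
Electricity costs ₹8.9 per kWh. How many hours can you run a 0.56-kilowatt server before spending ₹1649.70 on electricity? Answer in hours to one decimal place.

Energy available = ₹1649.70 ÷ ₹8.9/kWh = 185.3596 kWh
Hours = 185.3596 kWh ÷ 0.56 kW = 331.0 h

331.0 h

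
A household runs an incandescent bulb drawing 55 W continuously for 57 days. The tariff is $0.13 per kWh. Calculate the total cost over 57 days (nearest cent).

Runtime = 24 h × 57 = 1368 h
Energy = 0.055 kW × 1368 h = 75.24 kWh
Cost = 75.24 kWh × $0.13/kWh = $9.78

$9.78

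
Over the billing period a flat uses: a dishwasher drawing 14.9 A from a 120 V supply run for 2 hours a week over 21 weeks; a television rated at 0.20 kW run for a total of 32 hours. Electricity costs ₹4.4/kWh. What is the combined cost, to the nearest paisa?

dishwasher: Power = 14.9 A × 120 V = 1788 W = 1.788 kW
dishwasher: Runtime = 2 h/week × 21 weeks = 42 h
dishwasher: 1.788 kW × 42 h = 75.096 kWh
television: 0.2 kW × 32 h = 6.4 kWh
Total energy = 81.496 kWh
Cost = 81.496 × ₹4.4 = ₹358.58

₹358.58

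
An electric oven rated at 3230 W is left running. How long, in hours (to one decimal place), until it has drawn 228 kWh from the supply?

70.6 h

Hours = 228 kWh ÷ 3.23 kW = 70.6 h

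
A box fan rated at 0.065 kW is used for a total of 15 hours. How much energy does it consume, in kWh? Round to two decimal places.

0.98 kWh

Energy = 0.065 kW × 15 h = 0.975 kWh ≈ 0.98 kWh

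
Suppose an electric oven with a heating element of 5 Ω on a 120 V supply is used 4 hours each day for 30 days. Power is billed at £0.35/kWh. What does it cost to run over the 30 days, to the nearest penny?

Power = V²/R = 120²/5 = 2880 W = 2.88 kW
Runtime = 4 h/day × 30 days = 120 h
Energy = 2.88 kW × 120 h = 345.6 kWh
Cost = 345.6 kWh × £0.35/kWh = £120.96

£120.96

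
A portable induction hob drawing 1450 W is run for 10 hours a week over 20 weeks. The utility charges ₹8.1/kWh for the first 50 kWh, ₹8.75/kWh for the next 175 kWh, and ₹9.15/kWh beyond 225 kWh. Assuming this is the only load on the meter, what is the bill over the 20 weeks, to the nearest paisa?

₹2531.00

Runtime = 10 h/week × 20 weeks = 200 h
Energy = 1.45 kW × 200 h = 290 kWh
Tier 1 (0–50 kWh): 50 × ₹8.1 = ₹405
Tier 2 (50–225 kWh): 175 × ₹8.75 = ₹1531.25
Above 225 kWh: 65 × ₹9.15 = ₹594.75
Bill = ₹2531.00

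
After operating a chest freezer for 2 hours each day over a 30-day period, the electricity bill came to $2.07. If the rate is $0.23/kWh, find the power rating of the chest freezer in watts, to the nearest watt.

150 W

Energy = $2.07 ÷ $0.23/kWh = 9 kWh
Runtime = 2 h/day × 30 days = 60 h
Power = 9 kWh ÷ 60 h = 0.15 kW = 150 W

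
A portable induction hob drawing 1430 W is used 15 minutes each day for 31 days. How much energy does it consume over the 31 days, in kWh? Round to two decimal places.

Runtime = 15 min × 31 = 465 min = 7.75 h
Energy = 1.43 kW × 7.75 h = 11.0825 kWh ≈ 11.08 kWh

11.08 kWh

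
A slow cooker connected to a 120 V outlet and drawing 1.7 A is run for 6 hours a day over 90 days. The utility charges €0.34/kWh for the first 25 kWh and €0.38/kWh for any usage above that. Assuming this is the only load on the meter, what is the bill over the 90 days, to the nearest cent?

Power = 1.7 A × 120 V = 204 W = 0.204 kW
Runtime = 6 h/day × 90 days = 540 h
Energy = 0.204 kW × 540 h = 110.16 kWh
Tier 1 (0–25 kWh): 25 × €0.34 = €8.5
Above 25 kWh: 85.16 × €0.38 = €32.3608
Bill = €40.86

€40.86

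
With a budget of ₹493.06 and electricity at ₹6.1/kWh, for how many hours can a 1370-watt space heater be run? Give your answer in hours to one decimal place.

Energy available = ₹493.06 ÷ ₹6.1/kWh = 80.8295 kWh
Hours = 80.8295 kWh ÷ 1.37 kW = 59.0 h

59.0 h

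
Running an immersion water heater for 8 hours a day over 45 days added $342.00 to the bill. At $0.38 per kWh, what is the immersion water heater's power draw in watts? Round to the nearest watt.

Energy = $342.00 ÷ $0.38/kWh = 900 kWh
Runtime = 8 h/day × 45 days = 360 h
Power = 900 kWh ÷ 360 h = 2.5 kW = 2500 W

2500 W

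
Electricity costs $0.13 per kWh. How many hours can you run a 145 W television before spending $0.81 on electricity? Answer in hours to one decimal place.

Energy available = $0.81 ÷ $0.13/kWh = 6.2308 kWh
Hours = 6.2308 kWh ÷ 0.145 kW = 43.0 h

43.0 h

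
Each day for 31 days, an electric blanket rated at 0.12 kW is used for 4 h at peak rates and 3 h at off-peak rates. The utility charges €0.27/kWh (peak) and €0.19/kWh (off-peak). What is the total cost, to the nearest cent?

€6.14

Peak energy = 0.12 kW × 4 h × 31 = 14.88 kWh
Off-peak energy = 0.12 kW × 3 h × 31 = 11.16 kWh
Cost = 14.88 × €0.27 + 11.16 × €0.19 = €4.0176 + €2.1204 = €6.14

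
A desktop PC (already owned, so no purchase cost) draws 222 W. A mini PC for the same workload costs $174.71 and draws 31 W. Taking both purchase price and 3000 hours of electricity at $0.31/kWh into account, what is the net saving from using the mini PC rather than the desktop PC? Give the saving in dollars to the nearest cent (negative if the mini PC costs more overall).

$2.92

desktop PC: $0.00 + (222/1000) kW × 3000 h × $0.31 = $0.00 + $206.46 = $206.46
mini PC: $174.71 + (31/1000) kW × 3000 h × $0.31 = $174.71 + $28.83 = $203.54
Saving = $206.46 − $203.54 = $2.92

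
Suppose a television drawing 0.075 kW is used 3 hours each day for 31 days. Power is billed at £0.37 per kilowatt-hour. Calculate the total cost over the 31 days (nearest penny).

Runtime = 3 h/day × 31 days = 93 h
Energy = 0.075 kW × 93 h = 6.975 kWh
Cost = 6.975 kWh × £0.37/kWh = £2.58

£2.58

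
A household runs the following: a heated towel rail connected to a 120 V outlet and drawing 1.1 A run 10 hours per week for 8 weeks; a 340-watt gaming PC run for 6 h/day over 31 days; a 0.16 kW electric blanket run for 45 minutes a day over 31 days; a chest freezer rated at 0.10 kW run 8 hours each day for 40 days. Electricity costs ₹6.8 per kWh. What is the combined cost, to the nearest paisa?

heated towel rail: Power = 1.1 A × 120 V = 132 W = 0.132 kW
heated towel rail: Runtime = 10 h/week × 8 weeks = 80 h
heated towel rail: 0.132 kW × 80 h = 10.56 kWh
gaming PC: Runtime = 6 h/day × 31 days = 186 h
gaming PC: 0.34 kW × 186 h = 63.24 kWh
electric blanket: Runtime = 45 min × 31 = 1395 min = 23.25 h
electric blanket: 0.16 kW × 23.25 h = 3.72 kWh
chest freezer: Runtime = 8 h/day × 40 days = 320 h
chest freezer: 0.1 kW × 320 h = 32 kWh
Total energy = 109.52 kWh
Cost = 109.52 × ₹6.8 = ₹744.74

₹744.74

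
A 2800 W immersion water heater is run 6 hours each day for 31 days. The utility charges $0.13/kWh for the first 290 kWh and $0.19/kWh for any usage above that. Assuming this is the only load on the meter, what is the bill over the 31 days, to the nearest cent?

$81.55

Runtime = 6 h/day × 31 days = 186 h
Energy = 2.8 kW × 186 h = 520.8 kWh
Tier 1 (0–290 kWh): 290 × $0.13 = $37.7
Above 290 kWh: 230.8 × $0.19 = $43.852
Bill = $81.55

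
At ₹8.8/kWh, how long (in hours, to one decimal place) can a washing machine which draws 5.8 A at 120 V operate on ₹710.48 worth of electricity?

Power = 5.8 A × 120 V = 696 W = 0.696 kW
Energy available = ₹710.48 ÷ ₹8.8/kWh = 80.7364 kWh
Hours = 80.7364 kWh ÷ 0.696 kW = 116.0 h

116.0 h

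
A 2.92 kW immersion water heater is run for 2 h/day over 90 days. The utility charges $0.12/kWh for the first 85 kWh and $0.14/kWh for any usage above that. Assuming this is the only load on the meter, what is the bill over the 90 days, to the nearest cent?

Runtime = 2 h/day × 90 days = 180 h
Energy = 2.92 kW × 180 h = 525.6 kWh
Tier 1 (0–85 kWh): 85 × $0.12 = $10.2
Above 85 kWh: 440.6 × $0.14 = $61.684
Bill = $71.88

$71.88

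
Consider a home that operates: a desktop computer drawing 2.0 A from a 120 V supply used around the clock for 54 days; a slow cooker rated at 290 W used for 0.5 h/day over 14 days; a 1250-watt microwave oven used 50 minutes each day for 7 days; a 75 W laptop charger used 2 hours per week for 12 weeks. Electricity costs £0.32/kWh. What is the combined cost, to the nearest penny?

£103.09

desktop computer: Power = 2.0 A × 120 V = 240 W = 0.24 kW
desktop computer: Runtime = 24 h × 54 = 1296 h
desktop computer: 0.24 kW × 1296 h = 311.04 kWh
slow cooker: Runtime = 0.5 h/day × 14 days = 7 h
slow cooker: 0.29 kW × 7 h = 2.03 kWh
microwave oven: Runtime = 50 min × 7 = 350 min = 5.833333… h
microwave oven: 1.25 kW × 5.833333… h = 7.291666… kWh
laptop charger: Runtime = 2 h/week × 12 weeks = 24 h
laptop charger: 0.075 kW × 24 h = 1.8 kWh
Total energy = 322.161666… kWh
Cost = 322.161666… × £0.32 = £103.09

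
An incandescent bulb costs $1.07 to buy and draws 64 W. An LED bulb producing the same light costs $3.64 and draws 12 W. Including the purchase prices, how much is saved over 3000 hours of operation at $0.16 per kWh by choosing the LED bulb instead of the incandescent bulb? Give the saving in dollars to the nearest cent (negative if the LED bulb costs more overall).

$22.39

incandescent bulb: $1.07 + (64/1000) kW × 3000 h × $0.16 = $1.07 + $30.72 = $31.79
LED bulb: $3.64 + (12/1000) kW × 3000 h × $0.16 = $3.64 + $5.76 = $9.4
Saving = $31.79 − $9.4 = $22.39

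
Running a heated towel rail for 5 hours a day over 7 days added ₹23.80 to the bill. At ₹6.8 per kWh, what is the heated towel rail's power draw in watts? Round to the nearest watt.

100 W

Energy = ₹23.80 ÷ ₹6.8/kWh = 3.5 kWh
Runtime = 5 h/day × 7 days = 35 h
Power = 3.5 kWh ÷ 35 h = 0.1 kW = 100 W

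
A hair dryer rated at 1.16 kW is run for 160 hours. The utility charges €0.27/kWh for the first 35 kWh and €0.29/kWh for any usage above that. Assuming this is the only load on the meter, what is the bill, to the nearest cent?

€53.12

Energy = 1.16 kW × 160 h = 185.6 kWh
Tier 1 (0–35 kWh): 35 × €0.27 = €9.45
Above 35 kWh: 150.6 × €0.29 = €43.674
Bill = €53.12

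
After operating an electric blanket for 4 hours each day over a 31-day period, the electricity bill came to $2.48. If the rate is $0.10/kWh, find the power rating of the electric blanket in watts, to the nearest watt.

200 W

Energy = $2.48 ÷ $0.10/kWh = 24.8 kWh
Runtime = 4 h/day × 31 days = 124 h
Power = 24.8 kWh ÷ 124 h = 0.2 kW = 200 W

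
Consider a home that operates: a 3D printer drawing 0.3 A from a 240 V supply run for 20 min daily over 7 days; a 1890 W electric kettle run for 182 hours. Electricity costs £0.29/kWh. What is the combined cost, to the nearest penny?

£99.80

3D printer: Power = 0.3 A × 240 V = 72 W = 0.072 kW
3D printer: Runtime = 20 min × 7 = 140 min = 2.333333… h
3D printer: 0.072 kW × 2.333333… h = 0.168 kWh
electric kettle: 1.89 kW × 182 h = 343.98 kWh
Total energy = 344.148 kWh
Cost = 344.148 × £0.29 = £99.80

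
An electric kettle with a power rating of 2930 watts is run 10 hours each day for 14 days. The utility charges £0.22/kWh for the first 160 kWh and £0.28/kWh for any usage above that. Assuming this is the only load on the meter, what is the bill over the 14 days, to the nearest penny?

Runtime = 10 h/day × 14 days = 140 h
Energy = 2.93 kW × 140 h = 410.2 kWh
Tier 1 (0–160 kWh): 160 × £0.22 = £35.2
Above 160 kWh: 250.2 × £0.28 = £70.056
Bill = £105.26

£105.26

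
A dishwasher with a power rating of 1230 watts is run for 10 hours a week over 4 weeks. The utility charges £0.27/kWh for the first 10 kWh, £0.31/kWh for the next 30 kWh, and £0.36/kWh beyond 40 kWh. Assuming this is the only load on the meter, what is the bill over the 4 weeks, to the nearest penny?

£15.31

Runtime = 10 h/week × 4 weeks = 40 h
Energy = 1.23 kW × 40 h = 49.2 kWh
Tier 1 (0–10 kWh): 10 × £0.27 = £2.7
Tier 2 (10–40 kWh): 30 × £0.31 = £9.3
Above 40 kWh: 9.2 × £0.36 = £3.312
Bill = £15.31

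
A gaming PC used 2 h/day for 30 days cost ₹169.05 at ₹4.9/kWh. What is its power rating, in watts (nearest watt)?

575 W

Energy = ₹169.05 ÷ ₹4.9/kWh = 34.5 kWh
Runtime = 2 h/day × 30 days = 60 h
Power = 34.5 kWh ÷ 60 h = 0.575 kW = 575 W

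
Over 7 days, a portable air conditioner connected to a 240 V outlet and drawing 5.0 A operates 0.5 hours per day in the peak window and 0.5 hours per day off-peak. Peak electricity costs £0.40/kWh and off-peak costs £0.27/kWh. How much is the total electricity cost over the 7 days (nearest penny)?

£2.81

Power = 5.0 A × 240 V = 1200 W = 1.2 kW
Peak energy = 1.2 kW × 0.5 h × 7 = 4.2 kWh
Off-peak energy = 1.2 kW × 0.5 h × 7 = 4.2 kWh
Cost = 4.2 × £0.40 + 4.2 × £0.27 = £1.68 + £1.134 = £2.81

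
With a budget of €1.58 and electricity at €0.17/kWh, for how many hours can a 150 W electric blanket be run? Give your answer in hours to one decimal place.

62.0 h

Energy available = €1.58 ÷ €0.17/kWh = 9.2941 kWh
Hours = 9.2941 kWh ÷ 0.15 kW = 62.0 h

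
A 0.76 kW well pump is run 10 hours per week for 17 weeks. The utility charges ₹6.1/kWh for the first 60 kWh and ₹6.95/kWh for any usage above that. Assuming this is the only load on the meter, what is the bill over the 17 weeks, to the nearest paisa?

Runtime = 10 h/week × 17 weeks = 170 h
Energy = 0.76 kW × 170 h = 129.2 kWh
Tier 1 (0–60 kWh): 60 × ₹6.1 = ₹366
Above 60 kWh: 69.2 × ₹6.95 = ₹480.94
Bill = ₹846.94

₹846.94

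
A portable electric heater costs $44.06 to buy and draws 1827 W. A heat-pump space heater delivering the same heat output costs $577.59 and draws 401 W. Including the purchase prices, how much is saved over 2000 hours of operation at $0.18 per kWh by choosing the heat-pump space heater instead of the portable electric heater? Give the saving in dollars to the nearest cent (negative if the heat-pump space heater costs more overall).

-$20.17

portable electric heater: $44.06 + (1827/1000) kW × 2000 h × $0.18 = $44.06 + $657.72 = $701.78
heat-pump space heater: $577.59 + (401/1000) kW × 2000 h × $0.18 = $577.59 + $144.36 = $721.95
Saving = $701.78 − $721.95 = −$20.17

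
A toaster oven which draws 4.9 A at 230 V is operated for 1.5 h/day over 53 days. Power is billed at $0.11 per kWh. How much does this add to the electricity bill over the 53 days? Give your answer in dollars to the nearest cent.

Power = 4.9 A × 230 V = 1127 W = 1.127 kW
Runtime = 1.5 h/day × 53 days = 79.5 h
Energy = 1.127 kW × 79.5 h = 89.5965 kWh
Cost = 89.5965 kWh × $0.11/kWh = $9.86

$9.86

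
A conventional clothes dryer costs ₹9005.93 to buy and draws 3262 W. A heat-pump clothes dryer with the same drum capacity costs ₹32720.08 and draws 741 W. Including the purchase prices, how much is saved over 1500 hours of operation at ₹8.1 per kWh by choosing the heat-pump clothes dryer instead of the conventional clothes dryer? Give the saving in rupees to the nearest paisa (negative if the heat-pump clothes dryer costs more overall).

conventional clothes dryer: ₹9005.93 + (3262/1000) kW × 1500 h × ₹8.1 = ₹9005.93 + ₹39633.3 = ₹48639.23
heat-pump clothes dryer: ₹32720.08 + (741/1000) kW × 1500 h × ₹8.1 = ₹32720.08 + ₹9003.15 = ₹41723.23
Saving = ₹48639.23 − ₹41723.23 = ₹6916

₹6916.00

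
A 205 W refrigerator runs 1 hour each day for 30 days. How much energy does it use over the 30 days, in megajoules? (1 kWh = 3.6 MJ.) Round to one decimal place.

22.1 MJ

Runtime = 1 h/day × 30 days = 30 h
Energy = 0.205 kW × 30 h = 6.15 kWh
= 6.15 × 3.6 MJ = 22.1 MJ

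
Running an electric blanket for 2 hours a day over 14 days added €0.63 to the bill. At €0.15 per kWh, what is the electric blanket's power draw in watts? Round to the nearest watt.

150 W

Energy = €0.63 ÷ €0.15/kWh = 4.2 kWh
Runtime = 2 h/day × 14 days = 28 h
Power = 4.2 kWh ÷ 28 h = 0.15 kW = 150 W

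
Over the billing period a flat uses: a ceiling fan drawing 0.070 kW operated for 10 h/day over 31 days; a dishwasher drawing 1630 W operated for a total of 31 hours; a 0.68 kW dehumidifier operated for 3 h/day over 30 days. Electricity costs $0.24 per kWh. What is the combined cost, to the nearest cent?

ceiling fan: Runtime = 10 h/day × 31 days = 310 h
ceiling fan: 0.07 kW × 310 h = 21.7 kWh
dishwasher: 1.63 kW × 31 h = 50.53 kWh
dehumidifier: Runtime = 3 h/day × 30 days = 90 h
dehumidifier: 0.68 kW × 90 h = 61.2 kWh
Total energy = 133.43 kWh
Cost = 133.43 × $0.24 = $32.02

$32.02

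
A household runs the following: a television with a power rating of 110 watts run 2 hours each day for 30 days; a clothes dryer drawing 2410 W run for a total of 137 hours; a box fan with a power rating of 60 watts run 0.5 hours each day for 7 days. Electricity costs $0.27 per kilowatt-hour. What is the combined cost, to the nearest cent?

$90.98

television: Runtime = 2 h/day × 30 days = 60 h
television: 0.11 kW × 60 h = 6.6 kWh
clothes dryer: 2.41 kW × 137 h = 330.17 kWh
box fan: Runtime = 0.5 h/day × 7 days = 3.5 h
box fan: 0.06 kW × 3.5 h = 0.21 kWh
Total energy = 336.98 kWh
Cost = 336.98 × $0.27 = $90.98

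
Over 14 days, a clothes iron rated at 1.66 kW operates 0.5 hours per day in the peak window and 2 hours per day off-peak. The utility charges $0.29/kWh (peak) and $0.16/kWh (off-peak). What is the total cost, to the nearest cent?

$10.81

Peak energy = 1.66 kW × 0.5 h × 14 = 11.62 kWh
Off-peak energy = 1.66 kW × 2 h × 14 = 46.48 kWh
Cost = 11.62 × $0.29 + 46.48 × $0.16 = $3.3698 + $7.4368 = $10.81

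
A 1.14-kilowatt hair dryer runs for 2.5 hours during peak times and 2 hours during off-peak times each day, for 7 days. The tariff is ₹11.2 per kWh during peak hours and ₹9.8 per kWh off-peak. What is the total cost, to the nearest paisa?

Peak energy = 1.14 kW × 2.5 h × 7 = 19.95 kWh
Off-peak energy = 1.14 kW × 2 h × 7 = 15.96 kWh
Cost = 19.95 × ₹11.2 + 15.96 × ₹9.8 = ₹223.44 + ₹156.408 = ₹379.85

₹379.85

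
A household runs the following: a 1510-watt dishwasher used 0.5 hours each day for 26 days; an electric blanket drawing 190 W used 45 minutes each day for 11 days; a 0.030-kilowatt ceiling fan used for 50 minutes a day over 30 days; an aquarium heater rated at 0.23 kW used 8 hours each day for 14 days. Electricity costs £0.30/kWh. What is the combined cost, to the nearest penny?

dishwasher: Runtime = 0.5 h/day × 26 days = 13 h
dishwasher: 1.51 kW × 13 h = 19.63 kWh
electric blanket: Runtime = 45 min × 11 = 495 min = 8.25 h
electric blanket: 0.19 kW × 8.25 h = 1.5675 kWh
ceiling fan: Runtime = 50 min × 30 = 1500 min = 25 h
ceiling fan: 0.03 kW × 25 h = 0.75 kWh
aquarium heater: Runtime = 8 h/day × 14 days = 112 h
aquarium heater: 0.23 kW × 112 h = 25.76 kWh
Total energy = 47.7075 kWh
Cost = 47.7075 × £0.30 = £14.31

£14.31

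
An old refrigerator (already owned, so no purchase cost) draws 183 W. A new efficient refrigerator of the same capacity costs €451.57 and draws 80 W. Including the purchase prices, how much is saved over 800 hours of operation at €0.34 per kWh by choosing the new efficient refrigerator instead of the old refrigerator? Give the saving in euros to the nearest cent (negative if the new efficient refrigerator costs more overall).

-€423.55

old refrigerator: €0.00 + (183/1000) kW × 800 h × €0.34 = €0.00 + €49.776 = €49.776
new efficient refrigerator: €451.57 + (80/1000) kW × 800 h × €0.34 = €451.57 + €21.76 = €473.33
Saving = €49.776 − €473.33 = −€423.554 → -€423.55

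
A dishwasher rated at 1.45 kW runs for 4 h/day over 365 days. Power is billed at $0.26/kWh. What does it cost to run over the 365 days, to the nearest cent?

$550.42

Runtime = 4 h/day × 365 days = 1460 h
Energy = 1.45 kW × 1460 h = 2117 kWh
Cost = 2117 kWh × $0.26/kWh = $550.42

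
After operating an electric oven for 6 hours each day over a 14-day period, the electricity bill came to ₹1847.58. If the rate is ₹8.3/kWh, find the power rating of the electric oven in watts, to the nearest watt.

2650 W

Energy = ₹1847.58 ÷ ₹8.3/kWh = 222.6 kWh
Runtime = 6 h/day × 14 days = 84 h
Power = 222.6 kWh ÷ 84 h = 2.65 kW = 2650 W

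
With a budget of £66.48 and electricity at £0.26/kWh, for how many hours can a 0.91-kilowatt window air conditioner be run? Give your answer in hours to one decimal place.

281.0 h

Energy available = £66.48 ÷ £0.26/kWh = 255.6923 kWh
Hours = 255.6923 kWh ÷ 0.91 kW = 281.0 h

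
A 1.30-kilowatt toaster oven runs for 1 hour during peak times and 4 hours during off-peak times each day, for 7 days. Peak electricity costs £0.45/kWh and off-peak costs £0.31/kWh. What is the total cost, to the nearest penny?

Peak energy = 1.3 kW × 1 h × 7 = 9.1 kWh
Off-peak energy = 1.3 kW × 4 h × 7 = 36.4 kWh
Cost = 9.1 × £0.45 + 36.4 × £0.31 = £4.095 + £11.284 = £15.38

£15.38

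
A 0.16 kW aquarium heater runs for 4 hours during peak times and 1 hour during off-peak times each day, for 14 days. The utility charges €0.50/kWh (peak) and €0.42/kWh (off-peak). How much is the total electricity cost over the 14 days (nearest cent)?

Peak energy = 0.16 kW × 4 h × 14 = 8.96 kWh
Off-peak energy = 0.16 kW × 1 h × 14 = 2.24 kWh
Cost = 8.96 × €0.50 + 2.24 × €0.42 = €4.48 + €0.9408 = €5.42

€5.42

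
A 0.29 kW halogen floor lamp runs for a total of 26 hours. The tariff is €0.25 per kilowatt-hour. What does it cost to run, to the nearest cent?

Energy = 0.29 kW × 26 h = 7.54 kWh
Cost = 7.54 kWh × €0.25/kWh = €1.89

€1.89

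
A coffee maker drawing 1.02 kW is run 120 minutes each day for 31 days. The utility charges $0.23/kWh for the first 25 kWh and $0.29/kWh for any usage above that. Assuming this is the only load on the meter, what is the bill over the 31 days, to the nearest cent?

Runtime = 120 min × 31 = 3720 min = 62 h
Energy = 1.02 kW × 62 h = 63.24 kWh
Tier 1 (0–25 kWh): 25 × $0.23 = $5.75
Above 25 kWh: 38.24 × $0.29 = $11.0896
Bill = $16.84

$16.84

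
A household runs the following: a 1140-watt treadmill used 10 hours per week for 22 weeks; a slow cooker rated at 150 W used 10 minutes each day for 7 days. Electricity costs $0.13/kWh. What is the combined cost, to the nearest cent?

$32.63

treadmill: Runtime = 10 h/week × 22 weeks = 220 h
treadmill: 1.14 kW × 220 h = 250.8 kWh
slow cooker: Runtime = 10 min × 7 = 70 min = 1.166666… h
slow cooker: 0.15 kW × 1.166666… h = 0.175 kWh
Total energy = 250.975 kWh
Cost = 250.975 × $0.13 = $32.63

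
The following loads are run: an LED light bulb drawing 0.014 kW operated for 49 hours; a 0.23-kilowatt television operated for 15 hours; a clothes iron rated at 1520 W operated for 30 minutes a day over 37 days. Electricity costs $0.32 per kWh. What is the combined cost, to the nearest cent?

$10.32

LED light bulb: 0.014 kW × 49 h = 0.686 kWh
television: 0.23 kW × 15 h = 3.45 kWh
clothes iron: Runtime = 30 min × 37 = 1110 min = 18.5 h
clothes iron: 1.52 kW × 18.5 h = 28.12 kWh
Total energy = 32.256 kWh
Cost = 32.256 × $0.32 = $10.32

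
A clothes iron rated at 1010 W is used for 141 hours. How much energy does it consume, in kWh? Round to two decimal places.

142.41 kWh

Energy = 1.01 kW × 141 h = 142.41 kWh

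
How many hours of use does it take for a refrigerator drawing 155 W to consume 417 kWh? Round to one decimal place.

2690.3 h

Hours = 417 kWh ÷ 0.155 kW = 2690.3 h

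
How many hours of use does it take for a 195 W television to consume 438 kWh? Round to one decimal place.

Hours = 438 kWh ÷ 0.195 kW = 2246.2 h

2246.2 h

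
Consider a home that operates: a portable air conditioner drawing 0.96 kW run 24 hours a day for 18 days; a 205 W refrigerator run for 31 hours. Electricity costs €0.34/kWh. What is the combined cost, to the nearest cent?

portable air conditioner: Runtime = 24 h × 18 = 432 h
portable air conditioner: 0.96 kW × 432 h = 414.72 kWh
refrigerator: 0.205 kW × 31 h = 6.355 kWh
Total energy = 421.075 kWh
Cost = 421.075 × €0.34 = €143.17

€143.17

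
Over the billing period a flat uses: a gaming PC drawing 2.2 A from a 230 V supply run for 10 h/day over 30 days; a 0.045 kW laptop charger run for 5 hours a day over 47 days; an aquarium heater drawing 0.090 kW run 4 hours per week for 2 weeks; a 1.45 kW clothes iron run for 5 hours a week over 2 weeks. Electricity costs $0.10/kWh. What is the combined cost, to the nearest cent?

gaming PC: Power = 2.2 A × 230 V = 506 W = 0.506 kW
gaming PC: Runtime = 10 h/day × 30 days = 300 h
gaming PC: 0.506 kW × 300 h = 151.8 kWh
laptop charger: Runtime = 5 h/day × 47 days = 235 h
laptop charger: 0.045 kW × 235 h = 10.575 kWh
aquarium heater: Runtime = 4 h/week × 2 weeks = 8 h
aquarium heater: 0.09 kW × 8 h = 0.72 kWh
clothes iron: Runtime = 5 h/week × 2 weeks = 10 h
clothes iron: 1.45 kW × 10 h = 14.5 kWh
Total energy = 177.595 kWh
Cost = 177.595 × $0.10 = $17.76

$17.76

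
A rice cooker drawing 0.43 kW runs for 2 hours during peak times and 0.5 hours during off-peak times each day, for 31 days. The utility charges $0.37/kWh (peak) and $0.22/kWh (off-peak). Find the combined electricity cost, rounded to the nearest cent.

$11.33

Peak energy = 0.43 kW × 2 h × 31 = 26.66 kWh
Off-peak energy = 0.43 kW × 0.5 h × 31 = 6.665 kWh
Cost = 26.66 × $0.37 + 6.665 × $0.22 = $9.8642 + $1.4663 = $11.33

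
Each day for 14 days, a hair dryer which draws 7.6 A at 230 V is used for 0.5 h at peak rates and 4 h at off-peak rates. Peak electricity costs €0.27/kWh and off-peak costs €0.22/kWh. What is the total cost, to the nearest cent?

€24.84

Power = 7.6 A × 230 V = 1748 W = 1.748 kW
Peak energy = 1.748 kW × 0.5 h × 14 = 12.236 kWh
Off-peak energy = 1.748 kW × 4 h × 14 = 97.888 kWh
Cost = 12.236 × €0.27 + 97.888 × €0.22 = €3.30372 + €21.53536 = €24.84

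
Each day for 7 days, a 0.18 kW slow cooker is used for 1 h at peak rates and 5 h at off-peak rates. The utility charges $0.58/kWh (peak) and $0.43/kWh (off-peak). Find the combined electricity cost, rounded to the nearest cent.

Peak energy = 0.18 kW × 1 h × 7 = 1.26 kWh
Off-peak energy = 0.18 kW × 5 h × 7 = 6.3 kWh
Cost = 1.26 × $0.58 + 6.3 × $0.43 = $0.7308 + $2.709 = $3.44

$3.44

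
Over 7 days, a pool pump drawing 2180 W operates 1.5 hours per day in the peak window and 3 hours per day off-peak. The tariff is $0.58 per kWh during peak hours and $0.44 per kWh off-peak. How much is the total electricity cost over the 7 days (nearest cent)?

Peak energy = 2.18 kW × 1.5 h × 7 = 22.89 kWh
Off-peak energy = 2.18 kW × 3 h × 7 = 45.78 kWh
Cost = 22.89 × $0.58 + 45.78 × $0.44 = $13.2762 + $20.1432 = $33.42

$33.42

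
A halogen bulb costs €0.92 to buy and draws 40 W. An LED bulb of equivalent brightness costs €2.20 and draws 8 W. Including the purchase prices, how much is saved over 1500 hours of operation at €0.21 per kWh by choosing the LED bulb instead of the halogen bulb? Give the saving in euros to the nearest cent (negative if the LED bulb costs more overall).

halogen bulb: €0.92 + (40/1000) kW × 1500 h × €0.21 = €0.92 + €12.6 = €13.52
LED bulb: €2.20 + (8/1000) kW × 1500 h × €0.21 = €2.20 + €2.52 = €4.72
Saving = €13.52 − €4.72 = €8.8

€8.80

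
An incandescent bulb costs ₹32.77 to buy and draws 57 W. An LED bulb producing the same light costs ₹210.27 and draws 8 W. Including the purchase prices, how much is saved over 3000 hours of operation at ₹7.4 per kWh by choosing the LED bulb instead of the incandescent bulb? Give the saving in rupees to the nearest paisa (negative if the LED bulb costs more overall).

₹910.30

incandescent bulb: ₹32.77 + (57/1000) kW × 3000 h × ₹7.4 = ₹32.77 + ₹1265.4 = ₹1298.17
LED bulb: ₹210.27 + (8/1000) kW × 3000 h × ₹7.4 = ₹210.27 + ₹177.6 = ₹387.87
Saving = ₹1298.17 − ₹387.87 = ₹910.3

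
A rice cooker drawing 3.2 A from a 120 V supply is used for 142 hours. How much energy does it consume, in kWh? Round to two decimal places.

Power = 3.2 A × 120 V = 384 W = 0.384 kW
Energy = 0.384 kW × 142 h = 54.528 kWh ≈ 54.53 kWh

54.53 kWh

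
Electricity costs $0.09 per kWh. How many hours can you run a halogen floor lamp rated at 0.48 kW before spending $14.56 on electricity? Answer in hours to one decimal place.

337.0 h

Energy available = $14.56 ÷ $0.09/kWh = 161.7778 kWh
Hours = 161.7778 kWh ÷ 0.48 kW = 337.0 h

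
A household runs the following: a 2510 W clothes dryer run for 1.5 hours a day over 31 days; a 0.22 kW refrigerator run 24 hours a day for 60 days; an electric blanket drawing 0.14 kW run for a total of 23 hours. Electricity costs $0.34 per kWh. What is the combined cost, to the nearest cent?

$148.49

clothes dryer: Runtime = 1.5 h/day × 31 days = 46.5 h
clothes dryer: 2.51 kW × 46.5 h = 116.715 kWh
refrigerator: Runtime = 24 h × 60 = 1440 h
refrigerator: 0.22 kW × 1440 h = 316.8 kWh
electric blanket: 0.14 kW × 23 h = 3.22 kWh
Total energy = 436.735 kWh
Cost = 436.735 × $0.34 = $148.49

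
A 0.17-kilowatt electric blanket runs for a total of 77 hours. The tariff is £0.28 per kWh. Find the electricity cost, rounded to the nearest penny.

£3.67

Energy = 0.17 kW × 77 h = 13.09 kWh
Cost = 13.09 kWh × £0.28/kWh = £3.67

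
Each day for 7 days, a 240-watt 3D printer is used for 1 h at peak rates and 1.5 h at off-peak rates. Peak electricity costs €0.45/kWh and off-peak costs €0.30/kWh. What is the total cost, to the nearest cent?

€1.51

Peak energy = 0.24 kW × 1 h × 7 = 1.68 kWh
Off-peak energy = 0.24 kW × 1.5 h × 7 = 2.52 kWh
Cost = 1.68 × €0.45 + 2.52 × €0.30 = €0.756 + €0.756 = €1.51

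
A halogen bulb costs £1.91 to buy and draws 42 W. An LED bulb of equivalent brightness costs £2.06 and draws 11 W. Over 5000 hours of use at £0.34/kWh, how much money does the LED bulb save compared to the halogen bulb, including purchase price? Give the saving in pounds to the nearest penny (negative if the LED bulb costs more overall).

halogen bulb: £1.91 + (42/1000) kW × 5000 h × £0.34 = £1.91 + £71.4 = £73.31
LED bulb: £2.06 + (11/1000) kW × 5000 h × £0.34 = £2.06 + £18.7 = £20.76
Saving = £73.31 − £20.76 = £52.55

£52.55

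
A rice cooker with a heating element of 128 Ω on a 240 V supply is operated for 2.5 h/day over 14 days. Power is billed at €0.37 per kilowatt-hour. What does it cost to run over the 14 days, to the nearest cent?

€5.83

Power = V²/R = 240²/128 = 450 W = 0.45 kW
Runtime = 2.5 h/day × 14 days = 35 h
Energy = 0.45 kW × 35 h = 15.75 kWh
Cost = 15.75 kWh × €0.37/kWh = €5.83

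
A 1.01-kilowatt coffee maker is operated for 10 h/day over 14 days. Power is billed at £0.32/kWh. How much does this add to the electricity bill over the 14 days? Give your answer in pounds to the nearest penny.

Runtime = 10 h/day × 14 days = 140 h
Energy = 1.01 kW × 140 h = 141.4 kWh
Cost = 141.4 kWh × £0.32/kWh = £45.25

£45.25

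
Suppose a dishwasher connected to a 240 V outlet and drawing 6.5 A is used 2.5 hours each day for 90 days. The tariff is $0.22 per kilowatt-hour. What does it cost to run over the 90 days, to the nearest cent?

Power = 6.5 A × 240 V = 1560 W = 1.56 kW
Runtime = 2.5 h/day × 90 days = 225 h
Energy = 1.56 kW × 225 h = 351 kWh
Cost = 351 kWh × $0.22/kWh = $77.22

$77.22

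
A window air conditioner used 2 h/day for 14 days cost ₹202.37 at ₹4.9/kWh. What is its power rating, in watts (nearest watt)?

1475 W

Energy = ₹202.37 ÷ ₹4.9/kWh = 41.3 kWh
Runtime = 2 h/day × 14 days = 28 h
Power = 41.3 kWh ÷ 28 h = 1.475 kW = 1475 W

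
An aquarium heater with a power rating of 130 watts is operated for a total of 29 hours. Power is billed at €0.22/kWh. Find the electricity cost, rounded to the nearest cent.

€0.83

Energy = 0.13 kW × 29 h = 3.77 kWh
Cost = 3.77 kWh × €0.22/kWh = €0.83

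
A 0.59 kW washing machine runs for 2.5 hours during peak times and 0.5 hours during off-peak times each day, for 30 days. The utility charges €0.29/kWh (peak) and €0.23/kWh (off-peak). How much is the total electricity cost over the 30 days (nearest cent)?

€14.87

Peak energy = 0.59 kW × 2.5 h × 30 = 44.25 kWh
Off-peak energy = 0.59 kW × 0.5 h × 30 = 8.85 kWh
Cost = 44.25 × €0.29 + 8.85 × €0.23 = €12.8325 + €2.0355 = €14.87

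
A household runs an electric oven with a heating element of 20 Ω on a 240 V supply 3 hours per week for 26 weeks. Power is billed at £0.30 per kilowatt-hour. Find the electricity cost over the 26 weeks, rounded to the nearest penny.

£67.39

Power = V²/R = 240²/20 = 2880 W = 2.88 kW
Runtime = 3 h/week × 26 weeks = 78 h
Energy = 2.88 kW × 78 h = 224.64 kWh
Cost = 224.64 kWh × £0.30/kWh = £67.39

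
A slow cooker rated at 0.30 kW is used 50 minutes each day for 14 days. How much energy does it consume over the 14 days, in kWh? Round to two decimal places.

3.50 kWh

Runtime = 50 min × 14 = 700 min = 11.666666… h
Energy = 0.3 kW × 11.666666… h = 3.5 kWh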